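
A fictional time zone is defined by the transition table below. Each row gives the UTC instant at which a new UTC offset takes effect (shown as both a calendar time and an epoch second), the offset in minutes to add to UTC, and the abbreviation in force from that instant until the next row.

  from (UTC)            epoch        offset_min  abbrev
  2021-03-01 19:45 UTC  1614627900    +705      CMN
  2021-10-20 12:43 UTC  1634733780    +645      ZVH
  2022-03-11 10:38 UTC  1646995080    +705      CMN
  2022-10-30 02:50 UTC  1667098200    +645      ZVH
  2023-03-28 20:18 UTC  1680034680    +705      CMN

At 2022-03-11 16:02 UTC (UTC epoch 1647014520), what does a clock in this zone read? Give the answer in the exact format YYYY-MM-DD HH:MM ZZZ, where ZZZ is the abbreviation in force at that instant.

Query: 2022-03-11 16:02 UTC
Rule 3/5 (CMN, +11:45): 2022-03-11 10:38 UTC ≤ query < 2022-10-30 02:50 UTC
16·60 + 2 + 705 = 1667 min
1667 = 1·1440 + 227; 227 = 3·60 + 47 → 03:47, 2022-03-11 + 1 day = 2022-03-12
→ 2022-03-12 03:47 CMN

2022-03-12 03:47 CMN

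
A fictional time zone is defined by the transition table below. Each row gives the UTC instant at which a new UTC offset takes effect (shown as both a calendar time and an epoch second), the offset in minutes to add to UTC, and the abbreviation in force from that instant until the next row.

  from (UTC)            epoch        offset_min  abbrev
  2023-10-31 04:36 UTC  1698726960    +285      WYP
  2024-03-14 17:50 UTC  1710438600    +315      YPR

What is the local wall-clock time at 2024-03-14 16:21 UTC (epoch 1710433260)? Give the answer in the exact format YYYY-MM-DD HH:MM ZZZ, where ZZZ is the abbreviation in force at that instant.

2024-03-14 21:06 WYP

Query: 2024-03-14 16:21 UTC
Rule 1/2 (WYP, +04:45): 2023-10-31 04:36 UTC ≤ query < 2024-03-14 17:50 UTC
16·60 + 21 + 285 = 1266 min
1266 = 0·1440 + 1266; 1266 = 21·60 + 6 → 21:06, same day
→ 2024-03-14 21:06 WYP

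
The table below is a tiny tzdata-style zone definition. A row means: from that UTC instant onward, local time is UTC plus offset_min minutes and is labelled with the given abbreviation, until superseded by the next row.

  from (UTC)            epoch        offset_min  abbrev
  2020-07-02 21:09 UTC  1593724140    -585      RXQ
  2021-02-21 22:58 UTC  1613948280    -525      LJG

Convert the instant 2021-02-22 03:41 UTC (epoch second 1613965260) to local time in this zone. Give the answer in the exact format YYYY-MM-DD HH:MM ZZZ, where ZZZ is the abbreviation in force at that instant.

2021-02-21 18:56 LJG

Query: 2021-02-22 03:41 UTC
Rule 2/2 (LJG, -08:45): 2021-02-21 22:58 UTC ≤ query < +∞
3·60 + 41 - 525 = -304 min
-304 = -1·1440 + 1136; 1136 = 18·60 + 56 → 18:56, 2021-02-22 - 1 day = 2021-02-21
→ 2021-02-21 18:56 LJG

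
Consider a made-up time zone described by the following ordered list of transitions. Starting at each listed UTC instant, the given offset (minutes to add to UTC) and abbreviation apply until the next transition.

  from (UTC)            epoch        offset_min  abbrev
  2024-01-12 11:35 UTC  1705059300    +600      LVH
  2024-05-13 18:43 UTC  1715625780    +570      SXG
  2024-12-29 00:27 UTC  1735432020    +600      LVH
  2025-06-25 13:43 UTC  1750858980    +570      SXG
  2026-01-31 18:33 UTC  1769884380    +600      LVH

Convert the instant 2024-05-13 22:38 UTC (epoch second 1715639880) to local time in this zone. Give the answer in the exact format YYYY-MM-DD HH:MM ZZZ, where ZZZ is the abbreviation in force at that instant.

Query: 2024-05-13 22:38 UTC
Rule 2/5 (SXG, +09:30): 2024-05-13 18:43 UTC ≤ query < 2024-12-29 00:27 UTC
22·60 + 38 + 570 = 1928 min
1928 = 1·1440 + 488; 488 = 8·60 + 8 → 08:08, 2024-05-13 + 1 day = 2024-05-14
→ 2024-05-14 08:08 SXG

2024-05-14 08:08 SXG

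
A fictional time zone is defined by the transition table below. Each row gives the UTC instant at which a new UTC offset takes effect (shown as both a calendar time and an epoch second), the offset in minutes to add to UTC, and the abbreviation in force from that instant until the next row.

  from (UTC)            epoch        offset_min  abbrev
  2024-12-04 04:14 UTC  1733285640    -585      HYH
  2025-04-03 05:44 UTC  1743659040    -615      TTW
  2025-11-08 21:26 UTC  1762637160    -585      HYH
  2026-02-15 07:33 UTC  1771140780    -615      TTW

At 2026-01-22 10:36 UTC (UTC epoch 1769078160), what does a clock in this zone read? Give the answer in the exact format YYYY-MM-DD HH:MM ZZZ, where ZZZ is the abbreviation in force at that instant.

2026-01-22 00:51 HYH

Query: 2026-01-22 10:36 UTC
Rule 3/4 (HYH, -09:45): 2025-11-08 21:26 UTC ≤ query < 2026-02-15 07:33 UTC
10·60 + 36 - 585 = 51 min
51 = 0·1440 + 51; 51 = 0·60 + 51 → 00:51, same day
→ 2026-01-22 00:51 HYH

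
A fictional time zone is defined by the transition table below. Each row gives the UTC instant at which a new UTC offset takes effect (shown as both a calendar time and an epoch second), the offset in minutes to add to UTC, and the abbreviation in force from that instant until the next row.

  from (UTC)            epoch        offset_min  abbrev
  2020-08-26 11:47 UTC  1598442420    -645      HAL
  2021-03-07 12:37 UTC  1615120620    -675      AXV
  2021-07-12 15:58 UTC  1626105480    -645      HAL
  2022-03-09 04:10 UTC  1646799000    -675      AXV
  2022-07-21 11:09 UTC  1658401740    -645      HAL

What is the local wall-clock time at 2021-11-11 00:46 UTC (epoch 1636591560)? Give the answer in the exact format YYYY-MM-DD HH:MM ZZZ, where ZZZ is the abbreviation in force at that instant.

2021-11-10 14:01 HAL

Query: 2021-11-11 00:46 UTC
Rule 3/5 (HAL, -10:45): 2021-07-12 15:58 UTC ≤ query < 2022-03-09 04:10 UTC
0·60 + 46 - 645 = -599 min
-599 = -1·1440 + 841; 841 = 14·60 + 1 → 14:01, 2021-11-11 - 1 day = 2021-11-10
→ 2021-11-10 14:01 HAL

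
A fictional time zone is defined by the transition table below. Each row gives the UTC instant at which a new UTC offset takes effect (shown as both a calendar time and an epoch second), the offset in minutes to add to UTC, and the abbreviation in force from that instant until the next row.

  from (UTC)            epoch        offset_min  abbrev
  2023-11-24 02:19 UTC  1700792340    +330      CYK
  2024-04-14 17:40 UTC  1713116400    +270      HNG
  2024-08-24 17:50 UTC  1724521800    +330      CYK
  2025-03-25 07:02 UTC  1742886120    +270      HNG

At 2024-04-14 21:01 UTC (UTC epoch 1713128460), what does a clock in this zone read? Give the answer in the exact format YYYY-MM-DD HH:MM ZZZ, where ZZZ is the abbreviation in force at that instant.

Query: 2024-04-14 21:01 UTC
Rule 2/4 (HNG, +04:30): 2024-04-14 17:40 UTC ≤ query < 2024-08-24 17:50 UTC
21·60 + 1 + 270 = 1531 min
1531 = 1·1440 + 91; 91 = 1·60 + 31 → 01:31, 2024-04-14 + 1 day = 2024-04-15
→ 2024-04-15 01:31 HNG

2024-04-15 01:31 HNG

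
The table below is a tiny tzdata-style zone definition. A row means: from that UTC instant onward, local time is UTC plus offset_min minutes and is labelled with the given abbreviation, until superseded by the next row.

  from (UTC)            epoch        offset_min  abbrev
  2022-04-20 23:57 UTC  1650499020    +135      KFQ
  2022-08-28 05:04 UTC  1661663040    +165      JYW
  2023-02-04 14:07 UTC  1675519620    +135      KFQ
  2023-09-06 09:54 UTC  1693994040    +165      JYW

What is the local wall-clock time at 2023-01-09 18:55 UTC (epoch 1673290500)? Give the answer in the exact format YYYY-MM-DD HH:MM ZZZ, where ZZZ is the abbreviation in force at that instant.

Query: 2023-01-09 18:55 UTC
Rule 2/4 (JYW, +02:45): 2022-08-28 05:04 UTC ≤ query < 2023-02-04 14:07 UTC
18·60 + 55 + 165 = 1300 min
1300 = 0·1440 + 1300; 1300 = 21·60 + 40 → 21:40, same day
→ 2023-01-09 21:40 JYW

2023-01-09 21:40 JYW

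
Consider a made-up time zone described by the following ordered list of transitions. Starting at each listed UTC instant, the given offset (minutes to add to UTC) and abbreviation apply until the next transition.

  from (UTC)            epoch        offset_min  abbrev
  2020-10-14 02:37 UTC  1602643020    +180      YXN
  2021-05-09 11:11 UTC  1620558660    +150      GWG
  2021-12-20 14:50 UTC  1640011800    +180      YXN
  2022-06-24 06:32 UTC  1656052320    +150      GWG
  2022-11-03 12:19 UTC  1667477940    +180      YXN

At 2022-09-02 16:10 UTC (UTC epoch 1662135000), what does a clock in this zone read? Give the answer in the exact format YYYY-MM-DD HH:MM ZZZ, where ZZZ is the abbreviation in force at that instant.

2022-09-02 18:40 GWG

Query: 2022-09-02 16:10 UTC
Rule 4/5 (GWG, +02:30): 2022-06-24 06:32 UTC ≤ query < 2022-11-03 12:19 UTC
16·60 + 10 + 150 = 1120 min
1120 = 0·1440 + 1120; 1120 = 18·60 + 40 → 18:40, same day
→ 2022-09-02 18:40 GWG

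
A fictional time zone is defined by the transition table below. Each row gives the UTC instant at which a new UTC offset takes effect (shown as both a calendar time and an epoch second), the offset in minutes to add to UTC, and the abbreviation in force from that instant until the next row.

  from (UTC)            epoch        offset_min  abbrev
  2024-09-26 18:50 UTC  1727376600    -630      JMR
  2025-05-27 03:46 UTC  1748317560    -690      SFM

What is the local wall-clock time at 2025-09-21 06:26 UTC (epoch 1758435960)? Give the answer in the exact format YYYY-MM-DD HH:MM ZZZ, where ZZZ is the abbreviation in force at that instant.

Query: 2025-09-21 06:26 UTC
Rule 2/2 (SFM, -11:30): 2025-05-27 03:46 UTC ≤ query < +∞
6·60 + 26 - 690 = -304 min
-304 = -1·1440 + 1136; 1136 = 18·60 + 56 → 18:56, 2025-09-21 - 1 day = 2025-09-20
→ 2025-09-20 18:56 SFM

2025-09-20 18:56 SFM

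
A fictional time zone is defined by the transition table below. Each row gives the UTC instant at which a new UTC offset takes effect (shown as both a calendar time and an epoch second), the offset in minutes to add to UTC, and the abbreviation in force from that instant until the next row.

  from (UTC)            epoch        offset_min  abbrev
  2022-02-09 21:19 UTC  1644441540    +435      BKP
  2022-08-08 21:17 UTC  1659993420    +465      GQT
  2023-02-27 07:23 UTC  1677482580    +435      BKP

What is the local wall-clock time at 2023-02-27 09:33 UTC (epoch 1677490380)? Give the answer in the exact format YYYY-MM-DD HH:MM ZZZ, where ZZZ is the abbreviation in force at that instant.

2023-02-27 16:48 BKP

Query: 2023-02-27 09:33 UTC
Rule 3/3 (BKP, +07:15): 2023-02-27 07:23 UTC ≤ query < +∞
9·60 + 33 + 435 = 1008 min
1008 = 0·1440 + 1008; 1008 = 16·60 + 48 → 16:48, same day
→ 2023-02-27 16:48 BKP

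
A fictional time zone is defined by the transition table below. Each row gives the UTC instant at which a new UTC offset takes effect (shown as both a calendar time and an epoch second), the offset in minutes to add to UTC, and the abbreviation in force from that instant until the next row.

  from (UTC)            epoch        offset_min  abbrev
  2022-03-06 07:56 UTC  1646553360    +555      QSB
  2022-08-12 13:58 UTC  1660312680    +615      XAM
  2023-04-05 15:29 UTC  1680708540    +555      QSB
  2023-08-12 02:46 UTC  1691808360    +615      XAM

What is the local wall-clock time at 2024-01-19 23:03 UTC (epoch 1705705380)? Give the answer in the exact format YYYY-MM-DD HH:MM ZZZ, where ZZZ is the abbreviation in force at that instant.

Query: 2024-01-19 23:03 UTC
Rule 4/4 (XAM, +10:15): 2023-08-12 02:46 UTC ≤ query < +∞
23·60 + 3 + 615 = 1998 min
1998 = 1·1440 + 558; 558 = 9·60 + 18 → 09:18, 2024-01-19 + 1 day = 2024-01-20
→ 2024-01-20 09:18 XAM

2024-01-20 09:18 XAM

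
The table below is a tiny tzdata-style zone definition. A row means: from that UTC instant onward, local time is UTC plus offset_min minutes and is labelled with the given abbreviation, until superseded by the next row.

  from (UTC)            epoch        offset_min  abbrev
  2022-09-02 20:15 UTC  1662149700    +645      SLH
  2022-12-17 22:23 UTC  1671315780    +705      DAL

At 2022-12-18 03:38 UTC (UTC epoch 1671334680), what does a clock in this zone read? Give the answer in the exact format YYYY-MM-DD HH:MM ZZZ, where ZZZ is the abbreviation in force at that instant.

2022-12-18 15:23 DAL

Query: 2022-12-18 03:38 UTC
Rule 2/2 (DAL, +11:45): 2022-12-17 22:23 UTC ≤ query < +∞
3·60 + 38 + 705 = 923 min
923 = 0·1440 + 923; 923 = 15·60 + 23 → 15:23, same day
→ 2022-12-18 15:23 DAL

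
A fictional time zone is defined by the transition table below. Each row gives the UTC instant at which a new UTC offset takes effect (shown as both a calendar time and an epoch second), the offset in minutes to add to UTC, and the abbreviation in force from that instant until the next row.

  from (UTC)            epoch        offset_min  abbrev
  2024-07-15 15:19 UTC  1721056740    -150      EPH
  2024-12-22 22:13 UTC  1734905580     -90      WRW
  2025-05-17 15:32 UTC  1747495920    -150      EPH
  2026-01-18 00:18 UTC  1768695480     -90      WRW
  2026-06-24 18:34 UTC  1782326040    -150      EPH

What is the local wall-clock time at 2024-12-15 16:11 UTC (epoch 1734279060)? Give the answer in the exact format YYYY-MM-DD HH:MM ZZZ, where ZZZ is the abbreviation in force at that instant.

Query: 2024-12-15 16:11 UTC
Rule 1/5 (EPH, -02:30): 2024-07-15 15:19 UTC ≤ query < 2024-12-22 22:13 UTC
16·60 + 11 - 150 = 821 min
821 = 0·1440 + 821; 821 = 13·60 + 41 → 13:41, same day
→ 2024-12-15 13:41 EPH

2024-12-15 13:41 EPH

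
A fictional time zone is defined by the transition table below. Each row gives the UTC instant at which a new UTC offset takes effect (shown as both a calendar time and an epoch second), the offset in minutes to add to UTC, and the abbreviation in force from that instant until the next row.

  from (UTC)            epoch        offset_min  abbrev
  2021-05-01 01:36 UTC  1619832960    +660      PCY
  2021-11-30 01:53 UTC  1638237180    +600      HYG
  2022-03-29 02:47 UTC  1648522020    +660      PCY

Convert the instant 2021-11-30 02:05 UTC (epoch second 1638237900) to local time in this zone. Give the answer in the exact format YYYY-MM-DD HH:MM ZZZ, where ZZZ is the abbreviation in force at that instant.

Query: 2021-11-30 02:05 UTC
Rule 2/3 (HYG, +10:00): 2021-11-30 01:53 UTC ≤ query < 2022-03-29 02:47 UTC
2·60 + 5 + 600 = 725 min
725 = 0·1440 + 725; 725 = 12·60 + 5 → 12:05, same day
→ 2021-11-30 12:05 HYG

2021-11-30 12:05 HYG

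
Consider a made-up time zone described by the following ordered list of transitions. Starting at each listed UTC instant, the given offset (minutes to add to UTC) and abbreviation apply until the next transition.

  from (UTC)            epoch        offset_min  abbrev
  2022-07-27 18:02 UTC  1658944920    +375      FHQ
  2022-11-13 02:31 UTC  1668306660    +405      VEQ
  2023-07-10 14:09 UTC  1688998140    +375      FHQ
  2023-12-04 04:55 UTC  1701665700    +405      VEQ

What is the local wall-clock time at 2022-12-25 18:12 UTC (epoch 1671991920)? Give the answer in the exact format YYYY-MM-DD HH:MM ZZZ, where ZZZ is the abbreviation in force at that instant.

2022-12-26 00:57 VEQ

Query: 2022-12-25 18:12 UTC
Rule 2/4 (VEQ, +06:45): 2022-11-13 02:31 UTC ≤ query < 2023-07-10 14:09 UTC
18·60 + 12 + 405 = 1497 min
1497 = 1·1440 + 57; 57 = 0·60 + 57 → 00:57, 2022-12-25 + 1 day = 2022-12-26
→ 2022-12-26 00:57 VEQ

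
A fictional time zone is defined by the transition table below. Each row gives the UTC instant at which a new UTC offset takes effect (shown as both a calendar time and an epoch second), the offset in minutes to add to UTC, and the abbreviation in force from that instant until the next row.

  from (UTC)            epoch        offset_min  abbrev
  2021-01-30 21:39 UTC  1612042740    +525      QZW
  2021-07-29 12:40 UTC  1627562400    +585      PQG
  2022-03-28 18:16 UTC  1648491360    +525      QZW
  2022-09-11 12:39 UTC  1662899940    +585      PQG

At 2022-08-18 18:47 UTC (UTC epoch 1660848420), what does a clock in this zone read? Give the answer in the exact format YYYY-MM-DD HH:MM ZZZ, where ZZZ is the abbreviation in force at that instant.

2022-08-19 03:32 QZW

Query: 2022-08-18 18:47 UTC
Rule 3/4 (QZW, +08:45): 2022-03-28 18:16 UTC ≤ query < 2022-09-11 12:39 UTC
18·60 + 47 + 525 = 1652 min
1652 = 1·1440 + 212; 212 = 3·60 + 32 → 03:32, 2022-08-18 + 1 day = 2022-08-19
→ 2022-08-19 03:32 QZW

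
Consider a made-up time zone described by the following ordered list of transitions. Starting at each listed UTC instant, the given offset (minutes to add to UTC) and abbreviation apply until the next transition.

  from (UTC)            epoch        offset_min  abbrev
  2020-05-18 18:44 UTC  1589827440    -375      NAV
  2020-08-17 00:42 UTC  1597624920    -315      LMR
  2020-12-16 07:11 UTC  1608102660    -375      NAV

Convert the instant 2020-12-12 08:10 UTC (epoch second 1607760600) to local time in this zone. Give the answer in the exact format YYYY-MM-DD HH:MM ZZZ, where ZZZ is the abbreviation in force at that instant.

2020-12-12 02:55 LMR

Query: 2020-12-12 08:10 UTC
Rule 2/3 (LMR, -05:15): 2020-08-17 00:42 UTC ≤ query < 2020-12-16 07:11 UTC
8·60 + 10 - 315 = 175 min
175 = 0·1440 + 175; 175 = 2·60 + 55 → 02:55, same day
→ 2020-12-12 02:55 LMR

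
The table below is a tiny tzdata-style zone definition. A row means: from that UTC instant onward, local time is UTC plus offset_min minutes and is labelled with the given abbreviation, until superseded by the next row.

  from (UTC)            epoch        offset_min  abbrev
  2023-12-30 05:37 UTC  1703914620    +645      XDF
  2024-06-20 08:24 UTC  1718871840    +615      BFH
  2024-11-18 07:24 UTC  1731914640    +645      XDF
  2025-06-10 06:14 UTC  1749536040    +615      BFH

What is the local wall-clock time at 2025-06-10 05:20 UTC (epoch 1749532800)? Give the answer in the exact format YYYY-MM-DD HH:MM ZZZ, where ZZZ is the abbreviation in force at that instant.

Query: 2025-06-10 05:20 UTC
Rule 3/4 (XDF, +10:45): 2024-11-18 07:24 UTC ≤ query < 2025-06-10 06:14 UTC
5·60 + 20 + 645 = 965 min
965 = 0·1440 + 965; 965 = 16·60 + 5 → 16:05, same day
→ 2025-06-10 16:05 XDF

2025-06-10 16:05 XDF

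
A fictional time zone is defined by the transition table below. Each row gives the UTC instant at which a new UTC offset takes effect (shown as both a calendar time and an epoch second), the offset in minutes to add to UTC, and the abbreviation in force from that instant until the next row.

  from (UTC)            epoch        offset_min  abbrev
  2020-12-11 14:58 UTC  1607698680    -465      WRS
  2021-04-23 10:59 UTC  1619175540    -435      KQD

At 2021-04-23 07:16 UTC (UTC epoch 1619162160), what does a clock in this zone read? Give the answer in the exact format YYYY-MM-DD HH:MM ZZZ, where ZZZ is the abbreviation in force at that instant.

2021-04-22 23:31 WRS

Query: 2021-04-23 07:16 UTC
Rule 1/2 (WRS, -07:45): 2020-12-11 14:58 UTC ≤ query < 2021-04-23 10:59 UTC
7·60 + 16 - 465 = -29 min
-29 = -1·1440 + 1411; 1411 = 23·60 + 31 → 23:31, 2021-04-23 - 1 day = 2021-04-22
→ 2021-04-22 23:31 WRS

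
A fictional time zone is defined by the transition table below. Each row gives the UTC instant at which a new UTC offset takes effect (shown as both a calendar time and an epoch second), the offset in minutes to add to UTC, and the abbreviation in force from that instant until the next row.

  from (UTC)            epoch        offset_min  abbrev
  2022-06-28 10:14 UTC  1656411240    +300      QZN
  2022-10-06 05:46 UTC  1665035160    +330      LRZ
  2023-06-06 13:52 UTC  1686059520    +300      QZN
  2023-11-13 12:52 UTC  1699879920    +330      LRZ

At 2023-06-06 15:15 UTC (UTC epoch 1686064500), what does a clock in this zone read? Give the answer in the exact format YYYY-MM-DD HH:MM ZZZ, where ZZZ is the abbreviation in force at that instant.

2023-06-06 20:15 QZN

Query: 2023-06-06 15:15 UTC
Rule 3/4 (QZN, +05:00): 2023-06-06 13:52 UTC ≤ query < 2023-11-13 12:52 UTC
15·60 + 15 + 300 = 1215 min
1215 = 0·1440 + 1215; 1215 = 20·60 + 15 → 20:15, same day
→ 2023-06-06 20:15 QZN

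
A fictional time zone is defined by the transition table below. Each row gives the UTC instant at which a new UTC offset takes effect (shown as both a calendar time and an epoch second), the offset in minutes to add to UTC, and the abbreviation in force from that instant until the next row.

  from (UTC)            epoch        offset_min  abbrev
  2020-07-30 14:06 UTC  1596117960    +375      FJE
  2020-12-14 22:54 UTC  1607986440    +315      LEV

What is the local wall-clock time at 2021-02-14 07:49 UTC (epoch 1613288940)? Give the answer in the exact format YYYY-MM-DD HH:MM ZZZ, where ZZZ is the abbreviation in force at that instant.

2021-02-14 13:04 LEV

Query: 2021-02-14 07:49 UTC
Rule 2/2 (LEV, +05:15): 2020-12-14 22:54 UTC ≤ query < +∞
7·60 + 49 + 315 = 784 min
784 = 0·1440 + 784; 784 = 13·60 + 4 → 13:04, same day
→ 2021-02-14 13:04 LEV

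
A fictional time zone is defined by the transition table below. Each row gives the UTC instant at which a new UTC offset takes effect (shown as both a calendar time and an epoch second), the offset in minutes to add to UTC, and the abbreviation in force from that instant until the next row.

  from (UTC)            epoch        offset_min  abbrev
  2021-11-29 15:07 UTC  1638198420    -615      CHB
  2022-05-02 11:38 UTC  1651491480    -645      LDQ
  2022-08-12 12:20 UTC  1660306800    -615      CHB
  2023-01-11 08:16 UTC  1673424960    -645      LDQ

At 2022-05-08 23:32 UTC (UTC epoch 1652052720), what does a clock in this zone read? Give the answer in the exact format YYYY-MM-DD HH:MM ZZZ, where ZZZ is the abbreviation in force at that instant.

2022-05-08 12:47 LDQ

Query: 2022-05-08 23:32 UTC
Rule 2/4 (LDQ, -10:45): 2022-05-02 11:38 UTC ≤ query < 2022-08-12 12:20 UTC
23·60 + 32 - 645 = 767 min
767 = 0·1440 + 767; 767 = 12·60 + 47 → 12:47, same day
→ 2022-05-08 12:47 LDQ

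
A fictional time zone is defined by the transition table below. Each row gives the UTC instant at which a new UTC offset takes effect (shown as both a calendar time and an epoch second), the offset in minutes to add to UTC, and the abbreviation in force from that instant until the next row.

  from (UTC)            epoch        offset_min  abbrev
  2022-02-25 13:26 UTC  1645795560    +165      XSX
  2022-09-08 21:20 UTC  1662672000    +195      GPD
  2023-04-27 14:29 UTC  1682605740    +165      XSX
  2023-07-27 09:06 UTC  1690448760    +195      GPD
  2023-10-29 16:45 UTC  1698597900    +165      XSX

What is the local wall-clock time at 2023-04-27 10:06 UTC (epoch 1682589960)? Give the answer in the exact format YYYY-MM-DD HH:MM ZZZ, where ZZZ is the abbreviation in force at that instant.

2023-04-27 13:21 GPD

Query: 2023-04-27 10:06 UTC
Rule 2/5 (GPD, +03:15): 2022-09-08 21:20 UTC ≤ query < 2023-04-27 14:29 UTC
10·60 + 6 + 195 = 801 min
801 = 0·1440 + 801; 801 = 13·60 + 21 → 13:21, same day
→ 2023-04-27 13:21 GPD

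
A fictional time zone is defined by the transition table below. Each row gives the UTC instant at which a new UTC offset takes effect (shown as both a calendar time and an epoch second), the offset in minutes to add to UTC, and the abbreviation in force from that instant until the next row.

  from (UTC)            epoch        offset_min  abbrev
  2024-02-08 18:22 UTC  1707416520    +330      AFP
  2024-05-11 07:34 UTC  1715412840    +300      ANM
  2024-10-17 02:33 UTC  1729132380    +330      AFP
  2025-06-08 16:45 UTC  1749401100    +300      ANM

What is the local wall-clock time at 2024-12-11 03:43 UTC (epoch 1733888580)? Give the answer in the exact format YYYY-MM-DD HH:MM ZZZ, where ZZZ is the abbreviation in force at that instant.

Query: 2024-12-11 03:43 UTC
Rule 3/4 (AFP, +05:30): 2024-10-17 02:33 UTC ≤ query < 2025-06-08 16:45 UTC
3·60 + 43 + 330 = 553 min
553 = 0·1440 + 553; 553 = 9·60 + 13 → 09:13, same day
→ 2024-12-11 09:13 AFP

2024-12-11 09:13 AFP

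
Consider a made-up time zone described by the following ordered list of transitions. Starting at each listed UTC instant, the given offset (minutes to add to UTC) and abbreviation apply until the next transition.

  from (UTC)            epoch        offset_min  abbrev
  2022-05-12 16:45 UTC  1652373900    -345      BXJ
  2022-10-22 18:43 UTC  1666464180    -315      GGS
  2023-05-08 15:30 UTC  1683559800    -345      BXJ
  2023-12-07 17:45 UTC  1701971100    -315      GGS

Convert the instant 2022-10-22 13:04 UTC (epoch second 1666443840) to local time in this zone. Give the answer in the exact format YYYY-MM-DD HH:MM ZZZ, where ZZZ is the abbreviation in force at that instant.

2022-10-22 07:19 BXJ

Query: 2022-10-22 13:04 UTC
Rule 1/4 (BXJ, -05:45): 2022-05-12 16:45 UTC ≤ query < 2022-10-22 18:43 UTC
13·60 + 4 - 345 = 439 min
439 = 0·1440 + 439; 439 = 7·60 + 19 → 07:19, same day
→ 2022-10-22 07:19 BXJ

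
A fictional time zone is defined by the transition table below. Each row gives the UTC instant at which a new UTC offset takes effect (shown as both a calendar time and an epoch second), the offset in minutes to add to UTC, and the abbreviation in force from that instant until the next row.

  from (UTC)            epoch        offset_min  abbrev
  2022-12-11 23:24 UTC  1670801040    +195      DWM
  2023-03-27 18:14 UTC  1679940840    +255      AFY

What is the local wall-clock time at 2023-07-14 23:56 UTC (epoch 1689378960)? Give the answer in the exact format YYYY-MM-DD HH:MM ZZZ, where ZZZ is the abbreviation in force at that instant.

2023-07-15 04:11 AFY

Query: 2023-07-14 23:56 UTC
Rule 2/2 (AFY, +04:15): 2023-03-27 18:14 UTC ≤ query < +∞
23·60 + 56 + 255 = 1691 min
1691 = 1·1440 + 251; 251 = 4·60 + 11 → 04:11, 2023-07-14 + 1 day = 2023-07-15
→ 2023-07-15 04:11 AFY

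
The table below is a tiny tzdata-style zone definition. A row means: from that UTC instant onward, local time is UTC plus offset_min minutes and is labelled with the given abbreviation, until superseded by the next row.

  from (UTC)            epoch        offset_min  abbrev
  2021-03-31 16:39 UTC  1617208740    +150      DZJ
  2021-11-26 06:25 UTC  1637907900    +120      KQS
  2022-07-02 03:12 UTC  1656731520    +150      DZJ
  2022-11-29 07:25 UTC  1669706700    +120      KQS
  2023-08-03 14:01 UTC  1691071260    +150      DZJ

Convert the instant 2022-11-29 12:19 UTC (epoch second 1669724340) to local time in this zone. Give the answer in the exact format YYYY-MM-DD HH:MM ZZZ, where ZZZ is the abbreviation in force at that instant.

Query: 2022-11-29 12:19 UTC
Rule 4/5 (KQS, +02:00): 2022-11-29 07:25 UTC ≤ query < 2023-08-03 14:01 UTC
12·60 + 19 + 120 = 859 min
859 = 0·1440 + 859; 859 = 14·60 + 19 → 14:19, same day
→ 2022-11-29 14:19 KQS

2022-11-29 14:19 KQS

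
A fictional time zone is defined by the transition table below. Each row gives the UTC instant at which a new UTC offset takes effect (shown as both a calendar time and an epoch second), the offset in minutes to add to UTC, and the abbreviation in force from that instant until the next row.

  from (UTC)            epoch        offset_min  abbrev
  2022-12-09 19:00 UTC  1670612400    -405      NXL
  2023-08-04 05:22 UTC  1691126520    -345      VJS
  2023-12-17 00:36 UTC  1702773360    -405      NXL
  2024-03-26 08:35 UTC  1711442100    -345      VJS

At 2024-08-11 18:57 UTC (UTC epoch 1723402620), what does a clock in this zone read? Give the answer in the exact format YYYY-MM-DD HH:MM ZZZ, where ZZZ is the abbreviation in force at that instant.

2024-08-11 13:12 VJS

Query: 2024-08-11 18:57 UTC
Rule 4/4 (VJS, -05:45): 2024-03-26 08:35 UTC ≤ query < +∞
18·60 + 57 - 345 = 792 min
792 = 0·1440 + 792; 792 = 13·60 + 12 → 13:12, same day
→ 2024-08-11 13:12 VJS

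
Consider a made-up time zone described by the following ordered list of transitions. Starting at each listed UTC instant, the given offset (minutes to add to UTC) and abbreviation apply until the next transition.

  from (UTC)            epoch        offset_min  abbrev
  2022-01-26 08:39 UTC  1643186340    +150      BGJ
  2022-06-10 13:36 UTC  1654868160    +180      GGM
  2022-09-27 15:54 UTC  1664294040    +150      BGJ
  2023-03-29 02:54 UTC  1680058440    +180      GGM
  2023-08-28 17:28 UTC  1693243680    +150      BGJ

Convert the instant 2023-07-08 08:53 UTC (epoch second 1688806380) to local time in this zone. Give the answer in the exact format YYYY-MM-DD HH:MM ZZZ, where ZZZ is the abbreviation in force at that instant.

2023-07-08 11:53 GGM

Query: 2023-07-08 08:53 UTC
Rule 4/5 (GGM, +03:00): 2023-03-29 02:54 UTC ≤ query < 2023-08-28 17:28 UTC
8·60 + 53 + 180 = 713 min
713 = 0·1440 + 713; 713 = 11·60 + 53 → 11:53, same day
→ 2023-07-08 11:53 GGM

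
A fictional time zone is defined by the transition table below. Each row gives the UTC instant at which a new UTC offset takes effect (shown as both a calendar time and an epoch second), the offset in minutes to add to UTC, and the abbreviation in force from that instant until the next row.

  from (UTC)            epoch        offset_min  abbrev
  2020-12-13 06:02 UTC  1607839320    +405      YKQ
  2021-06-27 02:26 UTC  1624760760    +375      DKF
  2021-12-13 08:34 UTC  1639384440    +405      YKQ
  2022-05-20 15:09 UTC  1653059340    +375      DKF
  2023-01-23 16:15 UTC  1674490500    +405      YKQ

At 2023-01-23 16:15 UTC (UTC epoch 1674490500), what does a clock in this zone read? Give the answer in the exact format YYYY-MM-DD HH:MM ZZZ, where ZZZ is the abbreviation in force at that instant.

2023-01-23 23:00 YKQ

Query: 2023-01-23 16:15 UTC
Rule 5/5 (YKQ, +06:45): 2023-01-23 16:15 UTC ≤ query < +∞
16·60 + 15 + 405 = 1380 min
1380 = 0·1440 + 1380; 1380 = 23·60 + 0 → 23:00, same day
→ 2023-01-23 23:00 YKQ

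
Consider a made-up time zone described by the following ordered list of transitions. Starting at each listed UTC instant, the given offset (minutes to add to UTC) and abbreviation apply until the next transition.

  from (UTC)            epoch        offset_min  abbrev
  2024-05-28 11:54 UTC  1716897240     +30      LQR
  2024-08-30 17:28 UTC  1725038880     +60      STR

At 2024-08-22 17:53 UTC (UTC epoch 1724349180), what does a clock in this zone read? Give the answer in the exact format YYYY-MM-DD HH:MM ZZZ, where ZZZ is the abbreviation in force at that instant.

2024-08-22 18:23 LQR

Query: 2024-08-22 17:53 UTC
Rule 1/2 (LQR, +00:30): 2024-05-28 11:54 UTC ≤ query < 2024-08-30 17:28 UTC
17·60 + 53 + 30 = 1103 min
1103 = 0·1440 + 1103; 1103 = 18·60 + 23 → 18:23, same day
→ 2024-08-22 18:23 LQR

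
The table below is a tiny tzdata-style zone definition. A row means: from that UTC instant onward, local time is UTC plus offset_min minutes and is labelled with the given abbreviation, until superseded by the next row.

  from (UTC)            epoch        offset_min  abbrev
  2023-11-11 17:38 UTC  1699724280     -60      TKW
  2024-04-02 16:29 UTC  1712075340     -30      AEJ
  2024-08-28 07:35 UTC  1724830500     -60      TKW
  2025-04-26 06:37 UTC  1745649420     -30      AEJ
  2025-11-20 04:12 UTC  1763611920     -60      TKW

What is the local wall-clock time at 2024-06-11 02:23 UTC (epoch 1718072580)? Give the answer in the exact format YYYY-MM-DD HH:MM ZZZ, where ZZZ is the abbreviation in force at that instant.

2024-06-11 01:53 AEJ

Query: 2024-06-11 02:23 UTC
Rule 2/5 (AEJ, -00:30): 2024-04-02 16:29 UTC ≤ query < 2024-08-28 07:35 UTC
2·60 + 23 - 30 = 113 min
113 = 0·1440 + 113; 113 = 1·60 + 53 → 01:53, same day
→ 2024-06-11 01:53 AEJ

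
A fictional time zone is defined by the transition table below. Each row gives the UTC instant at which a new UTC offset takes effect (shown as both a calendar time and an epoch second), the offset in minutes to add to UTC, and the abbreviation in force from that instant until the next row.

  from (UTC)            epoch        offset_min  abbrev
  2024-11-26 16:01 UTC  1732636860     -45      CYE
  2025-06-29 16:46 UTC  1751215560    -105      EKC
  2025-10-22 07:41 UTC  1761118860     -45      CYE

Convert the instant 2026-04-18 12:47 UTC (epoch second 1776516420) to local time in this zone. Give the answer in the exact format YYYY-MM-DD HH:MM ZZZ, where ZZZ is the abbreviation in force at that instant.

2026-04-18 12:02 CYE

Query: 2026-04-18 12:47 UTC
Rule 3/3 (CYE, -00:45): 2025-10-22 07:41 UTC ≤ query < +∞
12·60 + 47 - 45 = 722 min
722 = 0·1440 + 722; 722 = 12·60 + 2 → 12:02, same day
→ 2026-04-18 12:02 CYE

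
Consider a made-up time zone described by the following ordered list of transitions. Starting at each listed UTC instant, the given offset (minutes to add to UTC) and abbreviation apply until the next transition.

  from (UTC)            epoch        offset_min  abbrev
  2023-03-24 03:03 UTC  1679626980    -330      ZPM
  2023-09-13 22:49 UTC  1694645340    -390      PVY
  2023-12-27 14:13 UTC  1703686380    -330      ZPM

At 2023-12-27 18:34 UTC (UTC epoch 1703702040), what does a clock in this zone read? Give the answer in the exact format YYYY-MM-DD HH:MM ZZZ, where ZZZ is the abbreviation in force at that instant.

2023-12-27 13:04 ZPM

Query: 2023-12-27 18:34 UTC
Rule 3/3 (ZPM, -05:30): 2023-12-27 14:13 UTC ≤ query < +∞
18·60 + 34 - 330 = 784 min
784 = 0·1440 + 784; 784 = 13·60 + 4 → 13:04, same day
→ 2023-12-27 13:04 ZPM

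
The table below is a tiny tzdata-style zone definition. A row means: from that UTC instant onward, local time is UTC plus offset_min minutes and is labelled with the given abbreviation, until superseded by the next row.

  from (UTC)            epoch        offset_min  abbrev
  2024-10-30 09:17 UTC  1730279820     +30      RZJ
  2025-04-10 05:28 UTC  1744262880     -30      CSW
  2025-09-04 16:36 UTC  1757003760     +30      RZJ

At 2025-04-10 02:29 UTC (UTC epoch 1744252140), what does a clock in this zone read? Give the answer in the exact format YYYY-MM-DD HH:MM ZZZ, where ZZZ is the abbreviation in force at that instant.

Query: 2025-04-10 02:29 UTC
Rule 1/3 (RZJ, +00:30): 2024-10-30 09:17 UTC ≤ query < 2025-04-10 05:28 UTC
2·60 + 29 + 30 = 179 min
179 = 0·1440 + 179; 179 = 2·60 + 59 → 02:59, same day
→ 2025-04-10 02:59 RZJ

2025-04-10 02:59 RZJ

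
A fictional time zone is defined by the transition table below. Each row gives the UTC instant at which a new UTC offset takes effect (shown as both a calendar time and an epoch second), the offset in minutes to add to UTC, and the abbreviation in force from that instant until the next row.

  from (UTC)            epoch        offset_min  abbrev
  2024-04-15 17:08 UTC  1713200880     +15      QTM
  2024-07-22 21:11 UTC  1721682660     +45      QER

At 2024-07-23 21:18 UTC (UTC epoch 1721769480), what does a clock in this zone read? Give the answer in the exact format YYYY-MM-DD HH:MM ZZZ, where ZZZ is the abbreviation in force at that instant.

Query: 2024-07-23 21:18 UTC
Rule 2/2 (QER, +00:45): 2024-07-22 21:11 UTC ≤ query < +∞
21·60 + 18 + 45 = 1323 min
1323 = 0·1440 + 1323; 1323 = 22·60 + 3 → 22:03, same day
→ 2024-07-23 22:03 QER

2024-07-23 22:03 QER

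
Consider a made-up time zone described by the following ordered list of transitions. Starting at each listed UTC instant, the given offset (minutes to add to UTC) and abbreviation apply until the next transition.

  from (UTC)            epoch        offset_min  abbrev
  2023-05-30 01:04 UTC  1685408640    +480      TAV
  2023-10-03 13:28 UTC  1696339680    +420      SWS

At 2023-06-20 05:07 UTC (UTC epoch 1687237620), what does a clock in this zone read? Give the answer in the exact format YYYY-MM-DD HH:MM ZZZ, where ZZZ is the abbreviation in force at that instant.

2023-06-20 13:07 TAV

Query: 2023-06-20 05:07 UTC
Rule 1/2 (TAV, +08:00): 2023-05-30 01:04 UTC ≤ query < 2023-10-03 13:28 UTC
5·60 + 7 + 480 = 787 min
787 = 0·1440 + 787; 787 = 13·60 + 7 → 13:07, same day
→ 2023-06-20 13:07 TAV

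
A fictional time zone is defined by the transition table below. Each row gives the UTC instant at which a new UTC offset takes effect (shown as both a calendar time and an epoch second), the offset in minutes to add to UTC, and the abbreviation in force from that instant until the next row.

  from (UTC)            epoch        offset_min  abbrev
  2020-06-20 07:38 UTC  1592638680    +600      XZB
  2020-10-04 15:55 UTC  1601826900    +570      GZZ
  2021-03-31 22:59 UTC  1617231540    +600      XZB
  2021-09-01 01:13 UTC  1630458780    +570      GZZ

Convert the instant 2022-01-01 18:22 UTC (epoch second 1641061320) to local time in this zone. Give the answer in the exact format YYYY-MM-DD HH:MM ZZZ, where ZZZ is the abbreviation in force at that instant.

2022-01-02 03:52 GZZ

Query: 2022-01-01 18:22 UTC
Rule 4/4 (GZZ, +09:30): 2021-09-01 01:13 UTC ≤ query < +∞
18·60 + 22 + 570 = 1672 min
1672 = 1·1440 + 232; 232 = 3·60 + 52 → 03:52, 2022-01-01 + 1 day = 2022-01-02
→ 2022-01-02 03:52 GZZ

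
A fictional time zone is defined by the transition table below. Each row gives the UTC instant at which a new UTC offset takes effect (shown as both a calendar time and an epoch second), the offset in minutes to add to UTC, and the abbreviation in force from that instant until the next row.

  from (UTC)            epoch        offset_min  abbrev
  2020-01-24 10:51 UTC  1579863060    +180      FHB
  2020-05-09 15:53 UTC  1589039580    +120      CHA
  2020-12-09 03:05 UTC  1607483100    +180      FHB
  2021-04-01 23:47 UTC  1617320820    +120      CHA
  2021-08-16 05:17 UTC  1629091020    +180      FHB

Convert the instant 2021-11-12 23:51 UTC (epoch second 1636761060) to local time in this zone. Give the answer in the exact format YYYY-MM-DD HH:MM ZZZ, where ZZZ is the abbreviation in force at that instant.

Query: 2021-11-12 23:51 UTC
Rule 5/5 (FHB, +03:00): 2021-08-16 05:17 UTC ≤ query < +∞
23·60 + 51 + 180 = 1611 min
1611 = 1·1440 + 171; 171 = 2·60 + 51 → 02:51, 2021-11-12 + 1 day = 2021-11-13
→ 2021-11-13 02:51 FHB

2021-11-13 02:51 FHB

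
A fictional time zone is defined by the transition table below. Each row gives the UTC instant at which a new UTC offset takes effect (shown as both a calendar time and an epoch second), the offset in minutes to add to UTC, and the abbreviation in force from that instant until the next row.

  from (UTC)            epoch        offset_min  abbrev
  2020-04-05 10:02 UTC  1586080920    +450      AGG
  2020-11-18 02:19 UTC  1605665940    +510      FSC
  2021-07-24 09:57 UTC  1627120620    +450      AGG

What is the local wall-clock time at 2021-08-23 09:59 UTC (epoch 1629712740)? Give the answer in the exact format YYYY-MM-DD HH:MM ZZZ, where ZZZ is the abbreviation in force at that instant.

Query: 2021-08-23 09:59 UTC
Rule 3/3 (AGG, +07:30): 2021-07-24 09:57 UTC ≤ query < +∞
9·60 + 59 + 450 = 1049 min
1049 = 0·1440 + 1049; 1049 = 17·60 + 29 → 17:29, same day
→ 2021-08-23 17:29 AGG

2021-08-23 17:29 AGG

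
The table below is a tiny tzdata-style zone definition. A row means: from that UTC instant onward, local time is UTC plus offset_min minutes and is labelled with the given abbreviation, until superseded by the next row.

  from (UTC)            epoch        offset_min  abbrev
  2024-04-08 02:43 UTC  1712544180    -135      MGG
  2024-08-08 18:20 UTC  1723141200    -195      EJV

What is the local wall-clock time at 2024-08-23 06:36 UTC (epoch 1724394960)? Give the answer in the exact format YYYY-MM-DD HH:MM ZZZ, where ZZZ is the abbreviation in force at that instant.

2024-08-23 03:21 EJV

Query: 2024-08-23 06:36 UTC
Rule 2/2 (EJV, -03:15): 2024-08-08 18:20 UTC ≤ query < +∞
6·60 + 36 - 195 = 201 min
201 = 0·1440 + 201; 201 = 3·60 + 21 → 03:21, same day
→ 2024-08-23 03:21 EJV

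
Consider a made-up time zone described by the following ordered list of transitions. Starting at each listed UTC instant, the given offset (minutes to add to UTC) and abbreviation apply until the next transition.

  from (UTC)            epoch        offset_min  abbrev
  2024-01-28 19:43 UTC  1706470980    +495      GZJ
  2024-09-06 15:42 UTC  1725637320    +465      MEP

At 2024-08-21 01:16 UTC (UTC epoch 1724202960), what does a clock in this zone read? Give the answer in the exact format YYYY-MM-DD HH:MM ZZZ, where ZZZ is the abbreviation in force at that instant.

Query: 2024-08-21 01:16 UTC
Rule 1/2 (GZJ, +08:15): 2024-01-28 19:43 UTC ≤ query < 2024-09-06 15:42 UTC
1·60 + 16 + 495 = 571 min
571 = 0·1440 + 571; 571 = 9·60 + 31 → 09:31, same day
→ 2024-08-21 09:31 GZJ

2024-08-21 09:31 GZJ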